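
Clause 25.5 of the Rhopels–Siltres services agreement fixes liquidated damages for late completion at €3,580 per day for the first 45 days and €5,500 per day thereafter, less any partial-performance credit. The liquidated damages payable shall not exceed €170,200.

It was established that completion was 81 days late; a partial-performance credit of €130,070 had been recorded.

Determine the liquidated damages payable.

First 45 days: 45 × €3,580 = €161,100
Remaining days: (81 − 45) × €5,500 = €198,000
Accrued per-day damages: €161,100 + €198,000 = €359,100
Less partial-performance credit: €359,100 − €130,070 = €229,030
Cap at €170,200: €229,030 exceeds the cap → €170,200

€170,200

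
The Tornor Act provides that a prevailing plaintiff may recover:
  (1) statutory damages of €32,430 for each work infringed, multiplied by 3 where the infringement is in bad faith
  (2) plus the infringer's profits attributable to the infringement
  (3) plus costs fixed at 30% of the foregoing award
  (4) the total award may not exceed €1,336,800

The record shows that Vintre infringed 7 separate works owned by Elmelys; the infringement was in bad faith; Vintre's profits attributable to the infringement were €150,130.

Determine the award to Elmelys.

Statutory damages: 7 × €32,430 = €227,010
Trebled: 3 × €227,010 = €681,030
Combined award: €681,030 + €150,130 = €831,160
Costs: 30% of €831,160 = €249,348
Award plus costs: €831,160 + €249,348 = €1,080,508
Cap at €1,336,800: €1,080,508 is within the cap, no reduction.

€1,080,508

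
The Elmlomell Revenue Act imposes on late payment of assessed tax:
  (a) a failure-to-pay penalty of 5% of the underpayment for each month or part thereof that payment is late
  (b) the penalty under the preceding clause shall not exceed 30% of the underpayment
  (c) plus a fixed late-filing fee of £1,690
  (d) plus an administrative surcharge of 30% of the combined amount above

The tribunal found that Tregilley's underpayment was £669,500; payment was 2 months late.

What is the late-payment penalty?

Accrued rate: 5% × 2 = 10%, capped at 30% → 10%
Failure-to-pay penalty: 10% of £669,500 = £66,950
Penalty before surcharge: £66,950 + £1,690 = £68,640
Administrative surcharge: 30% of £68,640 = £20,592
Total penalty: £68,640 + £20,592 = £89,232

£89,232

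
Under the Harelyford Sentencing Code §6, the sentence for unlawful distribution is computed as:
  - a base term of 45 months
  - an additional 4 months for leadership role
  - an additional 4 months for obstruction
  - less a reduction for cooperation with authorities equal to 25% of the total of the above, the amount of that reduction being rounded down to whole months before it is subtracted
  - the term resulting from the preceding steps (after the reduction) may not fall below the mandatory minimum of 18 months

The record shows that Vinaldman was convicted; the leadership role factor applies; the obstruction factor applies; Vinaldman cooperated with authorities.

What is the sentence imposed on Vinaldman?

40 months

Leadership role enhancement: +4 months
Obstruction enhancement: +4 months
Adjusted term: 45 months + 4 months + 4 months = 53 months
Cooperation with authorities reduction: 25% of 53 months = 13 months (rounded down)
After reduction: 53 − 13 = 40 months
Minimum 18 months: 40 months meets the minimum, no increase.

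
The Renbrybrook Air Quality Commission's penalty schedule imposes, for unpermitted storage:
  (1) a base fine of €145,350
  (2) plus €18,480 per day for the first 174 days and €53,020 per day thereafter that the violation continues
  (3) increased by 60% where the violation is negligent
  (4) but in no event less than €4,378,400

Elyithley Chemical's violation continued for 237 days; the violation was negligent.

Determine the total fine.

First 174 days: 174 × €18,480 = €3,215,520
Remaining days: (237 − 174) × €53,020 = €3,340,260
Per-day component: €3,215,520 + €3,340,260 = €6,555,780
Base plus per-day: €145,350 + €6,555,780 = €6,701,130
Enhancement: 60% of €6,701,130 = €4,020,678
Enhanced fine: €6,701,130 + €4,020,678 = €10,721,808
Minimum €4,378,400: €10,721,808 meets the minimum, no increase.

€10,721,808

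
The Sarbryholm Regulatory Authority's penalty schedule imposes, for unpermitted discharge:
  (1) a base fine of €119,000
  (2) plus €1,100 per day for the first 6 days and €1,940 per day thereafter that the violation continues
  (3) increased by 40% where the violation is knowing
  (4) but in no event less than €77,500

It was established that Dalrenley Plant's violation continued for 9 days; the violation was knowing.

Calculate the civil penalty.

First 6 days: 6 × €1,100 = €6,600
Remaining days: (9 − 6) × €1,940 = €5,820
Per-day component: €6,600 + €5,820 = €12,420
Base plus per-day: €119,000 + €12,420 = €131,420
Enhancement: 40% of €131,420 = €52,568
Enhanced fine: €131,420 + €52,568 = €183,988
Minimum €77,500: €183,988 meets the minimum, no increase.

Civil penalty: €183,988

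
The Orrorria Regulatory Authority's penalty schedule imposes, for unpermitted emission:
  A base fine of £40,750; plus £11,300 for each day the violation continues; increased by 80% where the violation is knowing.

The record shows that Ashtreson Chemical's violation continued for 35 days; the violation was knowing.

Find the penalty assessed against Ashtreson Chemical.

£785,250

Per-day component: 35 × £11,300 = £395,500
Base plus per-day: £40,750 + £395,500 = £436,250
Enhancement: 80% of £436,250 = £349,000
Enhanced fine: £436,250 + £349,000 = £785,250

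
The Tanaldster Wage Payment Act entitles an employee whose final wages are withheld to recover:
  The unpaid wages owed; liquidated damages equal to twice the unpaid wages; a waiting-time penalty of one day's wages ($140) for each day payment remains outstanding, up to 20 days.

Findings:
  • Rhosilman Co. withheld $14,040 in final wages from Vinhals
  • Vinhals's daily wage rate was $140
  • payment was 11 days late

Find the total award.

$43,660

Doubled: 2 × $14,040 = $28,080
Penalty days: min(11, 20) = 11
Waiting-time penalty: 11 × $140 = $1,540
Total award: $14,040 + $28,080 + $1,540 = $43,660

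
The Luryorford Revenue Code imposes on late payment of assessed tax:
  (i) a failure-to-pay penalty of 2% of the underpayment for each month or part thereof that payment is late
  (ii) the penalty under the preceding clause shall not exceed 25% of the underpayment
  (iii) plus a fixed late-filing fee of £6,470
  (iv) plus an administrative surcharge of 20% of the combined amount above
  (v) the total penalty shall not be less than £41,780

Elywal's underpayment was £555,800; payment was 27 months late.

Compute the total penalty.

£174,504

Accrued rate: 2% × 27 = 54%, capped at 25% → 25%
Failure-to-pay penalty: 25% of £555,800 = £138,950
Penalty before surcharge: £138,950 + £6,470 = £145,420
Administrative surcharge: 20% of £145,420 = £29,084
Total penalty: £145,420 + £29,084 = £174,504
Minimum £41,780: £174,504 meets the minimum, no increase.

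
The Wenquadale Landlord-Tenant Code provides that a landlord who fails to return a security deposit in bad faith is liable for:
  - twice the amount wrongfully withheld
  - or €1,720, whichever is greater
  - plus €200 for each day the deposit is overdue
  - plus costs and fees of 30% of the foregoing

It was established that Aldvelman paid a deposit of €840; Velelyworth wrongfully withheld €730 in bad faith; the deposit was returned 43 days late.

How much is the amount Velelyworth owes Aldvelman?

€13,416

Doubled: 2 × €730 = €1,460
Minimum €1,720: €1,460 is below the minimum → €1,720
Late-return penalty: 43 × €200 = €8,600
Damages plus late penalty: €1,720 + €8,600 = €10,320
Costs and fees: 30% of €10,320 = €3,096
Total recovery: €10,320 + €3,096 = €13,416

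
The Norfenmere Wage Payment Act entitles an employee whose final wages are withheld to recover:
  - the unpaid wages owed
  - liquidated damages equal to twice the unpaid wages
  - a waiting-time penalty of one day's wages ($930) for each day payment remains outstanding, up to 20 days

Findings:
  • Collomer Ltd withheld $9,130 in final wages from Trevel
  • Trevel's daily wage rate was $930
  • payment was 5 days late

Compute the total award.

Doubled: 2 × $9,130 = $18,260
Penalty days: min(5, 20) = 5
Waiting-time penalty: 5 × $930 = $4,650
Total award: $9,130 + $18,260 + $4,650 = $32,040

$32,040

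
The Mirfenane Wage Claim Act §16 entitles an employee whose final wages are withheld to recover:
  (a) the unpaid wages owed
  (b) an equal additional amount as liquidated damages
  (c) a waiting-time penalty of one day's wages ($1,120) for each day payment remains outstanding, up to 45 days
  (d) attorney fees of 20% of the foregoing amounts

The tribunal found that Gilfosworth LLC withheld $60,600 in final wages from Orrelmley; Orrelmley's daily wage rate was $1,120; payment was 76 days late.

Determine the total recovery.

Liquidated damages (equal amount): $60,600
Penalty days: min(76, 45) = 45
Waiting-time penalty: 45 × $1,120 = $50,400
Subtotal: $60,600 + $60,600 + $50,400 = $171,600
Attorney fees: 20% of $171,600 = $34,320
Total award: $171,600 + $34,320 = $205,920

$205,920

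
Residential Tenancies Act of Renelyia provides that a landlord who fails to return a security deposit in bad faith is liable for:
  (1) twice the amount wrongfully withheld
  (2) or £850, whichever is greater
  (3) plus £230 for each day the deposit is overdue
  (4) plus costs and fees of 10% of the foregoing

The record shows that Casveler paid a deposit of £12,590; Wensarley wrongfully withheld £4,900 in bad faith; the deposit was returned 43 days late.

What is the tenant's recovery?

Doubled: 2 × £4,900 = £9,800
Minimum £850: £9,800 meets the minimum, no increase.
Late-return penalty: 43 × £230 = £9,890
Damages plus late penalty: £9,800 + £9,890 = £19,690
Costs and fees: 10% of £19,690 = £1,969
Total recovery: £19,690 + £1,969 = £21,659

£21,659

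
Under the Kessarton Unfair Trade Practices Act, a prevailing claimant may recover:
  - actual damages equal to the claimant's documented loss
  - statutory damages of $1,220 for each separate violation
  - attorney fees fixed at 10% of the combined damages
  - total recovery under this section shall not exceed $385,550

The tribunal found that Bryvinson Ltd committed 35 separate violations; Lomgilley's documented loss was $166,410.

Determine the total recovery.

$230,021

Statutory damages: 35 × $1,220 = $42,700
Combined damages: $166,410 + $42,700 = $209,110
Attorney fees: 10% of $209,110 = $20,911
Total before cap: $209,110 + $20,911 = $230,021
Cap at $385,550: $230,021 is within the cap, no reduction.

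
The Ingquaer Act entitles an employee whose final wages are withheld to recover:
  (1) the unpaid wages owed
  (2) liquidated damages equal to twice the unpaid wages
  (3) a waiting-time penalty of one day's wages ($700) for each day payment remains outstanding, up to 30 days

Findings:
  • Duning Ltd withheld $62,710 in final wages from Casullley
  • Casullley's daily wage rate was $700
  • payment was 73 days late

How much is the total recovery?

$209,130

Doubled: 2 × $62,710 = $125,420
Penalty days: min(73, 30) = 30
Waiting-time penalty: 30 × $700 = $21,000
Total award: $62,710 + $125,420 + $21,000 = $209,130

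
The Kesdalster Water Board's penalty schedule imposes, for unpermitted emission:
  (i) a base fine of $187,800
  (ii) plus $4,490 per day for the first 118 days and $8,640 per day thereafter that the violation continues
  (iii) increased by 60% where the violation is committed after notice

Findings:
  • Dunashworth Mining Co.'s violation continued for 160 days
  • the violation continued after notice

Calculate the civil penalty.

Civil penalty: $1,728,800

First 118 days: 118 × $4,490 = $529,820
Remaining days: (160 − 118) × $8,640 = $362,880
Per-day component: $529,820 + $362,880 = $892,700
Base plus per-day: $187,800 + $892,700 = $1,080,500
Enhancement: 60% of $1,080,500 = $648,300
Enhanced fine: $1,080,500 + $648,300 = $1,728,800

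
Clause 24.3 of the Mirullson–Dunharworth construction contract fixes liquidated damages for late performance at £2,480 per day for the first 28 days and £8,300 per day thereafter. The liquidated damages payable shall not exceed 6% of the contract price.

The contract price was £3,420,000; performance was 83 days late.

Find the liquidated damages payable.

£205,200

First 28 days: 28 × £2,480 = £69,440
Remaining days: (83 − 28) × £8,300 = £456,500
Accrued per-day damages: £69,440 + £456,500 = £525,940
Cap: 6% of £3,420,000 = £205,200
Cap at £205,200: £525,940 exceeds the cap → £205,200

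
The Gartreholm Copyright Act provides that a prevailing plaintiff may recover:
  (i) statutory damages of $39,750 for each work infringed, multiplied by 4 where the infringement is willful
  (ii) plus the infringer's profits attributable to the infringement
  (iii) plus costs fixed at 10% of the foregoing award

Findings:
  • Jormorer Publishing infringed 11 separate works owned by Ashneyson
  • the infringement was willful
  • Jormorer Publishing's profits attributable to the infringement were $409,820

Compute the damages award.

Statutory damages: 11 × $39,750 = $437,250
Multiplied by 4: 4 × $437,250 = $1,749,000
Combined award: $1,749,000 + $409,820 = $2,158,820
Costs: 10% of $2,158,820 = $215,882
Award plus costs: $2,158,820 + $215,882 = $2,374,702

$2,374,702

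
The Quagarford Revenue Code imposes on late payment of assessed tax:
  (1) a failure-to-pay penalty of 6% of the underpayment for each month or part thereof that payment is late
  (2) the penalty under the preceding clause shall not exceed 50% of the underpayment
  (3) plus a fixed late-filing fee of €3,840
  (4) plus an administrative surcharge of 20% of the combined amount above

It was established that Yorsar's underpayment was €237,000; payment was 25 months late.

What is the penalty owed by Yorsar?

Accrued rate: 6% × 25 = 150%, capped at 50% → 50%
Failure-to-pay penalty: 50% of €237,000 = €118,500
Penalty before surcharge: €118,500 + €3,840 = €122,340
Administrative surcharge: 20% of €122,340 = €24,468
Total penalty: €122,340 + €24,468 = €146,808

€146,808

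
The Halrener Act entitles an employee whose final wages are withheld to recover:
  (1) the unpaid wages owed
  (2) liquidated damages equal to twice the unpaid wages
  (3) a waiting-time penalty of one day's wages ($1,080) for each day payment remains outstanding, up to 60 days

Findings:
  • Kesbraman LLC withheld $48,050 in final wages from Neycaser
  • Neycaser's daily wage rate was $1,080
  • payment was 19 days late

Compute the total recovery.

Doubled: 2 × $48,050 = $96,100
Penalty days: min(19, 60) = 19
Waiting-time penalty: 19 × $1,080 = $20,520
Total award: $48,050 + $96,100 + $20,520 = $164,670

$164,670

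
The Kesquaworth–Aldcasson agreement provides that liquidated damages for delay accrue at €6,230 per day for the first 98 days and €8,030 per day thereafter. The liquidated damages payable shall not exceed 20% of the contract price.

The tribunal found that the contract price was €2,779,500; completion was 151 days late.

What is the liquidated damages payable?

€555,900

First 98 days: 98 × €6,230 = €610,540
Remaining days: (151 − 98) × €8,030 = €425,590
Accrued per-day damages: €610,540 + €425,590 = €1,036,130
Cap: 20% of €2,779,500 = €555,900
Cap at €555,900: €1,036,130 exceeds the cap → €555,900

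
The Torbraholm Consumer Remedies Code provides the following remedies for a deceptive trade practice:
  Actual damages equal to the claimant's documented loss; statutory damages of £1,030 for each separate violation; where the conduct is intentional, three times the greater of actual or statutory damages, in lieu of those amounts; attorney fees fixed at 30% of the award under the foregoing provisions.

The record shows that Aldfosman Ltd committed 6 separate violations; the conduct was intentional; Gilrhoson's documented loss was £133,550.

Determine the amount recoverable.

Total recovery: £520,845

Statutory damages: 6 × £1,030 = £6,180
Greater of actual damages (£133,550) or statutory damages (£6,180): £133,550
Trebled: 3 × £133,550 = £400,650
Attorney fees: 30% of £400,650 = £120,195
Total recovery: £400,650 + £120,195 = £520,845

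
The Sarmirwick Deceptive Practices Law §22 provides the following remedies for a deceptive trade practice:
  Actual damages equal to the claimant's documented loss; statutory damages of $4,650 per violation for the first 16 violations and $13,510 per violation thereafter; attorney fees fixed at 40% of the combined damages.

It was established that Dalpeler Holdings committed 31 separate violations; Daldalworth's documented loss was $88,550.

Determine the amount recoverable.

First 16 violations: 16 × $4,650 = $74,400
Remaining violations: (31 − 16) × $13,510 = $202,650
Statutory damages: $74,400 + $202,650 = $277,050
Combined damages: $88,550 + $277,050 = $365,600
Attorney fees: 40% of $365,600 = $146,240
Total recovery: $365,600 + $146,240 = $511,840

$511,840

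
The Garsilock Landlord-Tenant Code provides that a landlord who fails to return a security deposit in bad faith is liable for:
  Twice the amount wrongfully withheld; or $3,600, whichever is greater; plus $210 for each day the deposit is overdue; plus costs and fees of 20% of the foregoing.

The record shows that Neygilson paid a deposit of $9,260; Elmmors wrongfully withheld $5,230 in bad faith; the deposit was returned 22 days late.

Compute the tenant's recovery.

Doubled: 2 × $5,230 = $10,460
Minimum $3,600: $10,460 meets the minimum, no increase.
Late-return penalty: 22 × $210 = $4,620
Damages plus late penalty: $10,460 + $4,620 = $15,080
Costs and fees: 20% of $15,080 = $3,016
Total recovery: $15,080 + $3,016 = $18,096

Recovery: $18,096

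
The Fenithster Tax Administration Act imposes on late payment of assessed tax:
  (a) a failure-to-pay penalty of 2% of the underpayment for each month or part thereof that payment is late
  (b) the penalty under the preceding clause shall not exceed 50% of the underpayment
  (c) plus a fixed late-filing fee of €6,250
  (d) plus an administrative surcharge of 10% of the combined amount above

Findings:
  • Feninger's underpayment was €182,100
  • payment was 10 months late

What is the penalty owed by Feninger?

Accrued rate: 2% × 10 = 20%, capped at 50% → 20%
Failure-to-pay penalty: 20% of €182,100 = €36,420
Penalty before surcharge: €36,420 + €6,250 = €42,670
Administrative surcharge: 10% of €42,670 = €4,267
Total penalty: €42,670 + €4,267 = €46,937

€46,937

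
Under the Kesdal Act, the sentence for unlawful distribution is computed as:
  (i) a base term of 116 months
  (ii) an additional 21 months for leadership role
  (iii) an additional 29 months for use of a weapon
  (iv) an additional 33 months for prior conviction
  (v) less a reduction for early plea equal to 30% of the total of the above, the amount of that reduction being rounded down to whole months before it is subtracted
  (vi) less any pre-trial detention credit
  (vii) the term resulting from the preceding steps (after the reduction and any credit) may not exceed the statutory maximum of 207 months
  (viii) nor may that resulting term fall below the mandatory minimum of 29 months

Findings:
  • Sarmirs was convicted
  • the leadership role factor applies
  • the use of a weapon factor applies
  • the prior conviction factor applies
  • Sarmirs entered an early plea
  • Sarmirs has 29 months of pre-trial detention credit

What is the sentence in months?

Leadership role enhancement: +21 months
Use of a weapon enhancement: +29 months
Prior conviction enhancement: +33 months
Adjusted term: 116 months + 21 months + 29 months + 33 months = 199 months
Early plea reduction: 30% of 199 months = 59 months (rounded down)
After reduction: 199 − 59 = 140 months
Less pre-trial detention credit: 140 months − 29 months = 111 months
Cap at 207 months: 111 months is within the cap, no reduction.
Minimum 29 months: 111 months meets the minimum, no increase.

111 months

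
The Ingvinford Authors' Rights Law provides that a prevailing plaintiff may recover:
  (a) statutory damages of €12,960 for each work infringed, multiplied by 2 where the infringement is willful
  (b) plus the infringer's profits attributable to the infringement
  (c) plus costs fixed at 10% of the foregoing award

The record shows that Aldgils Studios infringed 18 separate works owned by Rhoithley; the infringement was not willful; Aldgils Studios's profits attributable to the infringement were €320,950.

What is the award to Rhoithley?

€609,653

Statutory damages: 18 × €12,960 = €233,280
Infringement not willful: no ×2 enhancement.
Combined award: €233,280 + €320,950 = €554,230
Costs: 10% of €554,230 = €55,423
Award plus costs: €554,230 + €55,423 = €609,653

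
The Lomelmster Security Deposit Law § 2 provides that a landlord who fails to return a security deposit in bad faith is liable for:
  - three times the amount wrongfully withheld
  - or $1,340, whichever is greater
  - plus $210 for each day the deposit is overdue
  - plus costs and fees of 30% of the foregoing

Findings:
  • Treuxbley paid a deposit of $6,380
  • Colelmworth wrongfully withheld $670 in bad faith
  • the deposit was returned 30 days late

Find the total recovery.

Trebled: 3 × $670 = $2,010
Minimum $1,340: $2,010 meets the minimum, no increase.
Late-return penalty: 30 × $210 = $6,300
Damages plus late penalty: $2,010 + $6,300 = $8,310
Costs and fees: 30% of $8,310 = $2,493
Total recovery: $8,310 + $2,493 = $10,803

$10,803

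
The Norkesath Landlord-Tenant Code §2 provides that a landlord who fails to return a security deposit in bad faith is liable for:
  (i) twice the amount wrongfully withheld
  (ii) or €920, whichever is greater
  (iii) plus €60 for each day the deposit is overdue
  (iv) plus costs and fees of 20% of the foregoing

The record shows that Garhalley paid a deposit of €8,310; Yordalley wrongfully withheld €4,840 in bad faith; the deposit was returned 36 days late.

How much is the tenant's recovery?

€14,208

Doubled: 2 × €4,840 = €9,680
Minimum €920: €9,680 meets the minimum, no increase.
Late-return penalty: 36 × €60 = €2,160
Damages plus late penalty: €9,680 + €2,160 = €11,840
Costs and fees: 20% of €11,840 = €2,368
Total recovery: €11,840 + €2,368 = €14,208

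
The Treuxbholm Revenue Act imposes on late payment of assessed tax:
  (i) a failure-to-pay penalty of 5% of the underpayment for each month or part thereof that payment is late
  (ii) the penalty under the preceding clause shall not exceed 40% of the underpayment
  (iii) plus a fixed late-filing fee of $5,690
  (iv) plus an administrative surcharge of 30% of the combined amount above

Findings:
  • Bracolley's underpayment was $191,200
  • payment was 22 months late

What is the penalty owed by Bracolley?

$106,821

Accrued rate: 5% × 22 = 110%, capped at 40% → 40%
Failure-to-pay penalty: 40% of $191,200 = $76,480
Penalty before surcharge: $76,480 + $5,690 = $82,170
Administrative surcharge: 30% of $82,170 = $24,651
Total penalty: $82,170 + $24,651 = $106,821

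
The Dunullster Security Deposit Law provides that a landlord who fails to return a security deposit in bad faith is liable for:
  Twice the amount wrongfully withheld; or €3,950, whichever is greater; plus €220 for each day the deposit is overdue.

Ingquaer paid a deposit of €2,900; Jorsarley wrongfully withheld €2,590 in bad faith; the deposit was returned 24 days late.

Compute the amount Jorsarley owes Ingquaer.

Recovery: €10,460

Doubled: 2 × €2,590 = €5,180
Minimum €3,950: €5,180 meets the minimum, no increase.
Late-return penalty: 24 × €220 = €5,280
Damages plus late penalty: €5,180 + €5,280 = €10,460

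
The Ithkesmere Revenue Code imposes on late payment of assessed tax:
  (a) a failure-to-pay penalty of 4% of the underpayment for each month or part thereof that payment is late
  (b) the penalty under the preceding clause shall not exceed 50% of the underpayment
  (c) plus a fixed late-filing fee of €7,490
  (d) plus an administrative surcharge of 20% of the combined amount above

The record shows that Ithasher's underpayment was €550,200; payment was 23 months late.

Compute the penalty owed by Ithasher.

€339,108

Accrued rate: 4% × 23 = 92%, capped at 50% → 50%
Failure-to-pay penalty: 50% of €550,200 = €275,100
Penalty before surcharge: €275,100 + €7,490 = €282,590
Administrative surcharge: 20% of €282,590 = €56,518
Total penalty: €282,590 + €56,518 = €339,108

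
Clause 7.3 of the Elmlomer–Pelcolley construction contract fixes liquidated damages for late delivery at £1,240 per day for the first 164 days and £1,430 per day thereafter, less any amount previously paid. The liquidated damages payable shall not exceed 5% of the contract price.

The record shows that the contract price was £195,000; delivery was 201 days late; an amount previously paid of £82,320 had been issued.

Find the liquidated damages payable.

£9,750

First 164 days: 164 × £1,240 = £203,360
Remaining days: (201 − 164) × £1,430 = £52,910
Accrued per-day damages: £203,360 + £52,910 = £256,270
Less amount previously paid: £256,270 − £82,320 = £173,950
Cap: 5% of £195,000 = £9,750
Cap at £9,750: £173,950 exceeds the cap → £9,750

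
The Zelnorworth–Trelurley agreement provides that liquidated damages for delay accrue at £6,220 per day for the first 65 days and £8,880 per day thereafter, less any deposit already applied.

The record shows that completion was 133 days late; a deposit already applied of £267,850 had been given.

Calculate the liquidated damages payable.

£740,290

First 65 days: 65 × £6,220 = £404,300
Remaining days: (133 − 65) × £8,880 = £603,840
Accrued per-day damages: £404,300 + £603,840 = £1,008,140
Less deposit already applied: £1,008,140 − £267,850 = £740,290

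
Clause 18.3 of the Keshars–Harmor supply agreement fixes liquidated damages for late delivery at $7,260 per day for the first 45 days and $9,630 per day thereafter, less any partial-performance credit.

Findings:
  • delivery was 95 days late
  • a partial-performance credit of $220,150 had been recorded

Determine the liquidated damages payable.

$588,050

First 45 days: 45 × $7,260 = $326,700
Remaining days: (95 − 45) × $9,630 = $481,500
Accrued per-day damages: $326,700 + $481,500 = $808,200
Less partial-performance credit: $808,200 − $220,150 = $588,050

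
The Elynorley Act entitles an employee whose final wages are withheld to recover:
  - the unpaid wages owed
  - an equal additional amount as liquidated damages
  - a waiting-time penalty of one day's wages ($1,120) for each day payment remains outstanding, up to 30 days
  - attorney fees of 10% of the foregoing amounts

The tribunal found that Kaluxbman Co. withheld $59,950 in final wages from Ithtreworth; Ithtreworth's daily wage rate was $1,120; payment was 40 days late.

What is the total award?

$168,850

Liquidated damages (equal amount): $59,950
Penalty days: min(40, 30) = 30
Waiting-time penalty: 30 × $1,120 = $33,600
Subtotal: $59,950 + $59,950 + $33,600 = $153,500
Attorney fees: 10% of $153,500 = $15,350
Total award: $153,500 + $15,350 = $168,850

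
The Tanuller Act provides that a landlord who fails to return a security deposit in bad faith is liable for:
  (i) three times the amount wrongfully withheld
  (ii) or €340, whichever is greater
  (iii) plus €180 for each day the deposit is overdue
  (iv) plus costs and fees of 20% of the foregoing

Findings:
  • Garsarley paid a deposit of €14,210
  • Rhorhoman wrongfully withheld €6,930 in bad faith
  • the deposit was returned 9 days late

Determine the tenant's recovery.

€26,892

Trebled: 3 × €6,930 = €20,790
Minimum €340: €20,790 meets the minimum, no increase.
Late-return penalty: 9 × €180 = €1,620
Damages plus late penalty: €20,790 + €1,620 = €22,410
Costs and fees: 20% of €22,410 = €4,482
Total recovery: €22,410 + €4,482 = €26,892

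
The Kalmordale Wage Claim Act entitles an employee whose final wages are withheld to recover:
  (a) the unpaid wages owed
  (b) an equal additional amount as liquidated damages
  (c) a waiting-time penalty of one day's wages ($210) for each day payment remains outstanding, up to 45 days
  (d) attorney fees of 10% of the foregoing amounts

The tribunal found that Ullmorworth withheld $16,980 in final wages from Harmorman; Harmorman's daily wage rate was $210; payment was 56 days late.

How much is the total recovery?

$47,751

Liquidated damages (equal amount): $16,980
Penalty days: min(56, 45) = 45
Waiting-time penalty: 45 × $210 = $9,450
Subtotal: $16,980 + $16,980 + $9,450 = $43,410
Attorney fees: 10% of $43,410 = $4,341
Total award: $43,410 + $4,341 = $47,751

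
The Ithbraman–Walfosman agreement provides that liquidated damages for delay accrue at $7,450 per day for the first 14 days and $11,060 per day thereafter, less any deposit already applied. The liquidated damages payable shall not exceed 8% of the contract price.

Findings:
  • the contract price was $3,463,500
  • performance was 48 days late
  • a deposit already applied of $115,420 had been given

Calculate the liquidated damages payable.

First 14 days: 14 × $7,450 = $104,300
Remaining days: (48 − 14) × $11,060 = $376,040
Accrued per-day damages: $104,300 + $376,040 = $480,340
Less deposit already applied: $480,340 − $115,420 = $364,920
Cap: 8% of $3,463,500 = $277,080
Cap at $277,080: $364,920 exceeds the cap → $277,080

Liquidated damages: $277,080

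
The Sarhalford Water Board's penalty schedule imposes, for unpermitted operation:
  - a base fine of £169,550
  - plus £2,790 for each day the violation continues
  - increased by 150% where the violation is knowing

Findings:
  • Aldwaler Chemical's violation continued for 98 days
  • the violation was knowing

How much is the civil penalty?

£1,107,425

Per-day component: 98 × £2,790 = £273,420
Base plus per-day: £169,550 + £273,420 = £442,970
Enhancement: 150% of £442,970 = £664,455
Enhanced fine: £442,970 + £664,455 = £1,107,425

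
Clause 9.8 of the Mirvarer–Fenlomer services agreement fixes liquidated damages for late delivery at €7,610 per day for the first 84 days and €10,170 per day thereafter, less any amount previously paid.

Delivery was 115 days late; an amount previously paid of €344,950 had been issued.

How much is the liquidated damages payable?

First 84 days: 84 × €7,610 = €639,240
Remaining days: (115 − 84) × €10,170 = €315,270
Accrued per-day damages: €639,240 + €315,270 = €954,510
Less amount previously paid: €954,510 − €344,950 = €609,560

€609,560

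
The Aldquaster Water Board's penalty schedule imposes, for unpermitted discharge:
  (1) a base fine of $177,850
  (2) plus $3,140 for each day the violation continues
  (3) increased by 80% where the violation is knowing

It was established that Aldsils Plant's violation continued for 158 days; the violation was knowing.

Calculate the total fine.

Per-day component: 158 × $3,140 = $496,120
Base plus per-day: $177,850 + $496,120 = $673,970
Enhancement: 80% of $673,970 = $539,176
Enhanced fine: $673,970 + $539,176 = $1,213,146

$1,213,146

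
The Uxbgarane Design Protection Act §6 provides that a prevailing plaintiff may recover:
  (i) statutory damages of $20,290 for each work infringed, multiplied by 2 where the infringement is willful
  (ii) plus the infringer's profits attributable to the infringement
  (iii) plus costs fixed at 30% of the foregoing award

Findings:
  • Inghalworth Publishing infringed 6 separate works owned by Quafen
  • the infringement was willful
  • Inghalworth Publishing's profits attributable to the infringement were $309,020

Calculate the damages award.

Statutory damages: 6 × $20,290 = $121,740
Doubled: 2 × $121,740 = $243,480
Combined award: $243,480 + $309,020 = $552,500
Costs: 30% of $552,500 = $165,750
Award plus costs: $552,500 + $165,750 = $718,250

$718,250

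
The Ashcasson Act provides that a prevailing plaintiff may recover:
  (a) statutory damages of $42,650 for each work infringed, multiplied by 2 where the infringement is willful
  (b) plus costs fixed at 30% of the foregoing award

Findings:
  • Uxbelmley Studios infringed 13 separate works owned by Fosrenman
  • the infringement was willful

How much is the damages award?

Statutory damages: 13 × $42,650 = $554,450
Doubled: 2 × $554,450 = $1,108,900
Costs: 30% of $1,108,900 = $332,670
Award plus costs: $1,108,900 + $332,670 = $1,441,570

$1,441,570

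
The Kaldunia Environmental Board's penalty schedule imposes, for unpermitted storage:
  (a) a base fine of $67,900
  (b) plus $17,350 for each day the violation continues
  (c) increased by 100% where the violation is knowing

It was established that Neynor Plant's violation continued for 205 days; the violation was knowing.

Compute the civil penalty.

Per-day component: 205 × $17,350 = $3,556,750
Base plus per-day: $67,900 + $3,556,750 = $3,624,650
Enhancement: 100% of $3,624,650 = $3,624,650
Enhanced fine: $3,624,650 + $3,624,650 = $7,249,300

$7,249,300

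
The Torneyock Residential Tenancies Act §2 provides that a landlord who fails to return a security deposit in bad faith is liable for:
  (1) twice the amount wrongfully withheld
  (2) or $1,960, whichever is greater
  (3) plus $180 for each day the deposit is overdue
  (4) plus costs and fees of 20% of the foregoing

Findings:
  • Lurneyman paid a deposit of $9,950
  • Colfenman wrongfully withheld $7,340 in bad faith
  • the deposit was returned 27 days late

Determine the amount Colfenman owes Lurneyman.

$23,448

Doubled: 2 × $7,340 = $14,680
Minimum $1,960: $14,680 meets the minimum, no increase.
Late-return penalty: 27 × $180 = $4,860
Damages plus late penalty: $14,680 + $4,860 = $19,540
Costs and fees: 20% of $19,540 = $3,908
Total recovery: $19,540 + $3,908 = $23,448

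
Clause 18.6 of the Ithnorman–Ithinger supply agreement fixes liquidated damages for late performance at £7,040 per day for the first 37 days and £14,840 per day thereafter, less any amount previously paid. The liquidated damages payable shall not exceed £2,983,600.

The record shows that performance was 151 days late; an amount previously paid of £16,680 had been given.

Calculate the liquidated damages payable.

£1,935,560

First 37 days: 37 × £7,040 = £260,480
Remaining days: (151 − 37) × £14,840 = £1,691,760
Accrued per-day damages: £260,480 + £1,691,760 = £1,952,240
Less amount previously paid: £1,952,240 − £16,680 = £1,935,560
Cap at £2,983,600: £1,935,560 is within the cap, no reduction.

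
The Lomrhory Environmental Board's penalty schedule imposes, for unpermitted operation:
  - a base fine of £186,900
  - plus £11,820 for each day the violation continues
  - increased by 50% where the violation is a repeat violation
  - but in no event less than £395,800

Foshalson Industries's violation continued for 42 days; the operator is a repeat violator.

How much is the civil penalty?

Per-day component: 42 × £11,820 = £496,440
Base plus per-day: £186,900 + £496,440 = £683,340
Enhancement: 50% of £683,340 = £341,670
Enhanced fine: £683,340 + £341,670 = £1,025,010
Minimum £395,800: £1,025,010 meets the minimum, no increase.

£1,025,010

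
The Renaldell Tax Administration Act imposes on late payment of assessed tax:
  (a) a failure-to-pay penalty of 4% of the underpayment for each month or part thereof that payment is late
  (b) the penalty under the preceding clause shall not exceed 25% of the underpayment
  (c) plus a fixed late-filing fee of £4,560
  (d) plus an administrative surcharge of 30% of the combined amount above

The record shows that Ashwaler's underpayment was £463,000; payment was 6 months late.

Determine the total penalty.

Accrued rate: 4% × 6 = 24%, capped at 25% → 24%
Failure-to-pay penalty: 24% of £463,000 = £111,120
Penalty before surcharge: £111,120 + £4,560 = £115,680
Administrative surcharge: 30% of £115,680 = £34,704
Total penalty: £115,680 + £34,704 = £150,384

£150,384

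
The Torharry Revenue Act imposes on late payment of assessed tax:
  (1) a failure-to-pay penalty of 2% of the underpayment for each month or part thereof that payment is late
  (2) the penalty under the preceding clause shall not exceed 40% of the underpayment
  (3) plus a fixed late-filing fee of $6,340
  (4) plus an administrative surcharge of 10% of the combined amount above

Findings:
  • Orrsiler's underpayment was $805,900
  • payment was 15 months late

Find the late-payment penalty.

$272,921

Accrued rate: 2% × 15 = 30%, capped at 40% → 30%
Failure-to-pay penalty: 30% of $805,900 = $241,770
Penalty before surcharge: $241,770 + $6,340 = $248,110
Administrative surcharge: 10% of $248,110 = $24,811
Total penalty: $248,110 + $24,811 = $272,921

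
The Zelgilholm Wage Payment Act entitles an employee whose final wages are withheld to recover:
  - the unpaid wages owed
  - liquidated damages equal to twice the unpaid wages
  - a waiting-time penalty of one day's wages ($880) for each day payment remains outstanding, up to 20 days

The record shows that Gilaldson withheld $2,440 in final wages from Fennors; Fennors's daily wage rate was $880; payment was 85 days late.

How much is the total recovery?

Doubled: 2 × $2,440 = $4,880
Penalty days: min(85, 20) = 20
Waiting-time penalty: 20 × $880 = $17,600
Total award: $2,440 + $4,880 + $17,600 = $24,920

$24,920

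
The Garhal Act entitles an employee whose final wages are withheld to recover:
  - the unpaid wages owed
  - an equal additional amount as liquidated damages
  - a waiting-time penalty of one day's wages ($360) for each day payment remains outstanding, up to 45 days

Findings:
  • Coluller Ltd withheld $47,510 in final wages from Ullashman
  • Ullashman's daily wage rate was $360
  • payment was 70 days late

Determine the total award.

$111,220

Liquidated damages (equal amount): $47,510
Penalty days: min(70, 45) = 45
Waiting-time penalty: 45 × $360 = $16,200
Total award: $47,510 + $47,510 + $16,200 = $111,220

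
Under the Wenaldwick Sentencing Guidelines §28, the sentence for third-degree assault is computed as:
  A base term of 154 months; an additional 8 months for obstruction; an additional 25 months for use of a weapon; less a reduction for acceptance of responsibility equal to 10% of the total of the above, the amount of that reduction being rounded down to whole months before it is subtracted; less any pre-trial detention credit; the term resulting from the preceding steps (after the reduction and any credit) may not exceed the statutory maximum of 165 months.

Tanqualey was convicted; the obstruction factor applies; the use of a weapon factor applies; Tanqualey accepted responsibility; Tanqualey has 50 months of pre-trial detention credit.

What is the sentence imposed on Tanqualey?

Obstruction enhancement: +8 months
Use of a weapon enhancement: +25 months
Adjusted term: 154 months + 8 months + 25 months = 187 months
Acceptance of responsibility reduction: 10% of 187 months = 18 months (rounded down)
After reduction: 187 − 18 = 169 months
Less pre-trial detention credit: 169 months − 50 months = 119 months
Cap at 165 months: 119 months is within the cap, no reduction.

119 months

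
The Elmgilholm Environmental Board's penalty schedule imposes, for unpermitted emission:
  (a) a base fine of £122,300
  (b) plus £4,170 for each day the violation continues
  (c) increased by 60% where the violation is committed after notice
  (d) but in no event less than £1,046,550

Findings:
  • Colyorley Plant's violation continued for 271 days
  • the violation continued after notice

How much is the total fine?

£2,003,792

Per-day component: 271 × £4,170 = £1,130,070
Base plus per-day: £122,300 + £1,130,070 = £1,252,370
Enhancement: 60% of £1,252,370 = £751,422
Enhanced fine: £1,252,370 + £751,422 = £2,003,792
Minimum £1,046,550: £2,003,792 meets the minimum, no increase.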